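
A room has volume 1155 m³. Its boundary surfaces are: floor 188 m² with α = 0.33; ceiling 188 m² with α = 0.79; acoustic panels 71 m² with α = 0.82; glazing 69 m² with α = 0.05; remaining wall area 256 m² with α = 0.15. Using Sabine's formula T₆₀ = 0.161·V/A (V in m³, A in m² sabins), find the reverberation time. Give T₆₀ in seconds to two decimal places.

0.60 s

Total absorption A = 188·0.33 + 188·0.79 + 71·0.82 + 69·0.05 + 256·0.15 = 310.63 m² sabins.
T₆₀ = 0.161 × 1155 / 310.63 = 0.599 s.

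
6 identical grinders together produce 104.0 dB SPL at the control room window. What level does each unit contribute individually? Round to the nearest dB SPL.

96 dB SPL

For N identical incoherent sources L_total = L₁ + 10·log₁₀ N, so L₁ = 104.0 − 10·log₁₀(6) = 104.0 − 7.782.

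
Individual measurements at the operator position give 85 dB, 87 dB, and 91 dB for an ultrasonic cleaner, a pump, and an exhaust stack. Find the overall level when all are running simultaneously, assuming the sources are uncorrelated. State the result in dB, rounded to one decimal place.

Incoherent sources combine by intensity addition: L_total = 10·log₁₀(Σ 10^(L_i/10)).
Σ 10^(L/10) = 10^(85/10) + 10^(87/10) + 10^(91/10) = 2.076e+09.
L_total = 10·log₁₀(2.076e+09) = 93.17 dB.

93.2 dB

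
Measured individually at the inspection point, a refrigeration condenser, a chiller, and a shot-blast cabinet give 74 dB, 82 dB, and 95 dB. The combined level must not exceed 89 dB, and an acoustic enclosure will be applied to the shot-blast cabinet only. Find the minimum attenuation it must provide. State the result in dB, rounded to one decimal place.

Everything except the shot-blast cabinet sums to 10^(74/10) + 10^(82/10) = 1.836e+08 in linear terms, 82.64 dB.
To meet 89 dB overall, the treated shot-blast cabinet may contribute at most 10^(89/10) − 1.836e+08 = 6.107e+08, i.e. 87.86 dB.
So the shot-blast cabinet must be reduced from 95 to 87.86 dB: IL = 7.14 dB.

7.1 dB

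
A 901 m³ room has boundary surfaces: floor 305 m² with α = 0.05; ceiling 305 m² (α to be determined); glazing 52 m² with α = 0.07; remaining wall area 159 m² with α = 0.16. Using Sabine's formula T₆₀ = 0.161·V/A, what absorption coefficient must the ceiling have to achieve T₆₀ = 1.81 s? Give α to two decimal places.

From T₆₀ = 0.161·V/A, the target T₆₀ = 1.81 s needs A = 0.161·901/1.81 = 80.14 m².
Absorption from the other surfaces = 305·0.05 + 52·0.07 + 159·0.16 = 44.33 m², so the ceiling must supply 35.81 m² over 305 m².
α = 35.81/305 = 0.117.

0.12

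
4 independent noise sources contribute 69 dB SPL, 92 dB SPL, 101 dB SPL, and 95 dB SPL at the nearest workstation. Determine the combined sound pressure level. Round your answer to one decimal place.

For uncorrelated sources the intensities add, so convert each level to linear form, sum, and take 10·log₁₀ of the total.
Σ 10^(L/10) = 10^(69/10) + 10^(92/10) + 10^(101/10) + 10^(95/10) = 1.734e+10.
L_total = 10·log₁₀(1.734e+10) = 102.39 dB SPL.

102.4 dB SPL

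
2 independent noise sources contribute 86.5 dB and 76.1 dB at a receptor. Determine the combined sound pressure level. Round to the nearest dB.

87 dB

Incoherent sources combine by intensity addition: L_total = 10·log₁₀(Σ 10^(L_i/10)).
Σ 10^(L/10) = 10^(86.5/10) + 10^(76.1/10) = 4.874e+08.
L_total = 10·log₁₀(4.874e+08) = 86.88 dB.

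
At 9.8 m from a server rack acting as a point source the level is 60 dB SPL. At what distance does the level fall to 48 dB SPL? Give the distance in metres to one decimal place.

The 12.0 dB drop corresponds to a distance ratio of 10^(12.0/20) for a point source.
r₂ = 9.8·10^((60−48)/20) = 9.8·10^(12.0/20) = 39.01 m.

39.0 m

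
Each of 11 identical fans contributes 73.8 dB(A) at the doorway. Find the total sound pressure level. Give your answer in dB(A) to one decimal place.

84.2 dB(A)

With 11 equal, uncorrelated contributions the intensity is 11× that of one unit, giving a rise of 10·log₁₀ 11.
L_total = 73.8 + 10·log₁₀(11) = 73.8 + 10.414 = 84.21 dB(A).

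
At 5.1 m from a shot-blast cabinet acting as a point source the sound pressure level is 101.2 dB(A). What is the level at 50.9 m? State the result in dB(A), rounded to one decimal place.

Spherical spreading from a point source gives a 20·log₁₀(r₂/r₁) drop.
L₂ = 101.2 − 20·log₁₀(50.9/5.1) = 101.2 − 19.983 = 81.22 dB(A).

81.2 dB(A)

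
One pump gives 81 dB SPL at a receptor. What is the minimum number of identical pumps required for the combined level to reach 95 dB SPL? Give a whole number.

Need L₁ + 10·log₁₀ N ≥ 95, i.e. log₁₀ N ≥ 1.40.
N ≥ 10^(14.0/10) = 25.119, so N = 26.

26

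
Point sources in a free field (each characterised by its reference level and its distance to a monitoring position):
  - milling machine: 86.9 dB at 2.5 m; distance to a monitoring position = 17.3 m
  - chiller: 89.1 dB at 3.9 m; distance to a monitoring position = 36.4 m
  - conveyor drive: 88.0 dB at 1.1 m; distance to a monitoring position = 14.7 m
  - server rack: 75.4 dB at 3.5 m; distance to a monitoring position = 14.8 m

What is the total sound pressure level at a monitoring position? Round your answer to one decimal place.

First find each source's level at the receiver (point-source: −20·log₁₀(r/r_ref)), then combine on an intensity basis.
milling machine: 86.9 − 20·log₁₀(17.3/2.5) = 86.9 − 16.80 = 70.10 dB.
chiller: 89.1 − 20·log₁₀(36.4/3.9) = 89.1 − 19.40 = 69.70 dB.
conveyor drive: 88.0 − 20·log₁₀(14.7/1.1) = 88.0 − 22.52 = 65.48 dB.
server rack: 75.4 − 20·log₁₀(14.8/3.5) = 75.4 − 12.52 = 62.88 dB.
Σ 10^(L/10) = 2.503e+07 → L_total = 10·log₁₀(2.503e+07) = 73.98 dB.

74.0 dB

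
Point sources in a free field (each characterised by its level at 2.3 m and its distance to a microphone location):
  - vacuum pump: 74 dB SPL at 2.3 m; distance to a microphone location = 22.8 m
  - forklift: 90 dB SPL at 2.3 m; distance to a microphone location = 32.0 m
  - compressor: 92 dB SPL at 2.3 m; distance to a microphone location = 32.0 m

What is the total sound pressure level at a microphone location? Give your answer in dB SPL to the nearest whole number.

Propagate each source to the receiver with L = L_ref − 20·log₁₀(r/r_ref), then add intensities.
vacuum pump: 74 − 20·log₁₀(22.8/2.3) = 74 − 19.92 = 54.08 dB SPL.
forklift: 90 − 20·log₁₀(32.0/2.3) = 90 − 22.87 = 67.13 dB SPL.
compressor: 92 − 20·log₁₀(32.0/2.3) = 92 − 22.87 = 69.13 dB SPL.
Σ 10^(L/10) = 1.361e+07 → L_total = 10·log₁₀(1.361e+07) = 71.34 dB SPL.

71 dB SPL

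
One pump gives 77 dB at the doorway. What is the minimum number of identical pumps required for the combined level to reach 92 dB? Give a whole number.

32

Need L₁ + 10·log₁₀ N ≥ 92, i.e. log₁₀ N ≥ 1.50.
N ≥ 10^(15.0/10) = 31.623, so N = 32.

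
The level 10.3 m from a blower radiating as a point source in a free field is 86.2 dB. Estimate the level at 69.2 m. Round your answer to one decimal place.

Spherical spreading from a point source gives a 20·log₁₀(r₂/r₁) drop.
L₂ = 86.2 − 20·log₁₀(69.2/10.3) = 86.2 − 16.545 = 69.65 dB.

69.7 dB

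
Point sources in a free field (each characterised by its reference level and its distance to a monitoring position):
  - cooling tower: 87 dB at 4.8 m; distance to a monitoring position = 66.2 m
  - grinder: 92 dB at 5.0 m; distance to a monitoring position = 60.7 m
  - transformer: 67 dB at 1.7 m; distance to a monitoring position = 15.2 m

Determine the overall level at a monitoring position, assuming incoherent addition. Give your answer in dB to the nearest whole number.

71 dB

Propagate each source to the receiver with L = L_ref − 20·log₁₀(r/r_ref), then add intensities.
cooling tower: 87 − 20·log₁₀(66.2/4.8) = 87 − 22.79 = 64.21 dB.
grinder: 92 − 20·log₁₀(60.7/5.0) = 92 − 21.68 = 70.32 dB.
transformer: 67 − 20·log₁₀(15.2/1.7) = 67 − 19.03 = 47.97 dB.
Σ 10^(L/10) = 1.345e+07 → L_total = 10·log₁₀(1.345e+07) = 71.29 dB.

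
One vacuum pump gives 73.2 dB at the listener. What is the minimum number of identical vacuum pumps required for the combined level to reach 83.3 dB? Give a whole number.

11

The shortfall is 83.3 − 73.2 = 10.1 dB, and N units add 10·log₁₀ N, so need 10·log₁₀ N ≥ 10.1.
N ≥ 10^(10.1/10) = 10.233, so N = 11.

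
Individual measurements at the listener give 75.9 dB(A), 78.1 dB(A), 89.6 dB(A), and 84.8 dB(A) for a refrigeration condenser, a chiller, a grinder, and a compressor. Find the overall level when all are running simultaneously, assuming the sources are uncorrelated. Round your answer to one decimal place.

Incoherent sources combine by intensity addition: L_total = 10·log₁₀(Σ 10^(L_i/10)).
Σ 10^(L/10) = 10^(75.9/10) + 10^(78.1/10) + 10^(89.6/10) + 10^(84.8/10) = 1.317e+09.
L_total = 10·log₁₀(1.317e+09) = 91.20 dB(A).

91.2 dB(A)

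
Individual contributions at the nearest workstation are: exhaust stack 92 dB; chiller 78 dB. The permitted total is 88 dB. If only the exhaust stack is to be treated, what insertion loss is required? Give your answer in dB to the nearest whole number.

4 dB

The untreated sources together contribute 10^(78/10) = 6.310e+07, i.e. 78.00 dB.
To meet 88 dB overall, the treated exhaust stack may contribute at most 10^(88/10) − 6.310e+07 = 5.679e+08, i.e. 87.54 dB.
Required insertion loss = 92 − 87.54 = 4.46 dB.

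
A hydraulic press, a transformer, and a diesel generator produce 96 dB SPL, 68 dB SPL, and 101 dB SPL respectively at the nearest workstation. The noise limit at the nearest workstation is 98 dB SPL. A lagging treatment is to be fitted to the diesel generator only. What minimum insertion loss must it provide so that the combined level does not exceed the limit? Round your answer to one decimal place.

7.3 dB

Everything except the diesel generator sums to 10^(96/10) + 10^(68/10) = 3.987e+09 in linear terms, 96.01 dB SPL.
The limit corresponds to 10^(98/10) = 6.310e+09; subtracting the fixed part leaves 2.322e+09 for the diesel generator, i.e. 93.66 dB SPL.
Required insertion loss = 101 − 93.66 = 7.34 dB.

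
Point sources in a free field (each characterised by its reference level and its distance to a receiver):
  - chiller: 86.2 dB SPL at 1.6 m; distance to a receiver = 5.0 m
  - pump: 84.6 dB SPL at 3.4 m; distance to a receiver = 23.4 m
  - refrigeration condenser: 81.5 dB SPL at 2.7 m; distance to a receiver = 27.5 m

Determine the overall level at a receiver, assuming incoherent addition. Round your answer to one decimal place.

77.0 dB SPL

Propagate each source to the receiver with L = L_ref − 20·log₁₀(r/r_ref), then add intensities.
chiller: 86.2 − 20·log₁₀(5.0/1.6) = 86.2 − 9.90 = 76.30 dB SPL.
pump: 84.6 − 20·log₁₀(23.4/3.4) = 84.6 − 16.75 = 67.85 dB SPL.
refrigeration condenser: 81.5 − 20·log₁₀(27.5/2.7) = 81.5 − 20.16 = 61.34 dB SPL.
Σ 10^(L/10) = 5.014e+07 → L_total = 10·log₁₀(5.014e+07) = 77.00 dB SPL.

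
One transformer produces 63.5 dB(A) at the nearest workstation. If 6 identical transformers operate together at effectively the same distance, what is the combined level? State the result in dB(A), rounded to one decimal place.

71.3 dB(A)

L_total = L₁ + 10·log₁₀ N for N identical incoherent sources.
L_total = 63.5 + 10·log₁₀(6) = 63.5 + 7.782 = 71.28 dB(A).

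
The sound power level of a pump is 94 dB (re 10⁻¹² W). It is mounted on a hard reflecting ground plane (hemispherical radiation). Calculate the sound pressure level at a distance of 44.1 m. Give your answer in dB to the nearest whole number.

53 dB

The power spreads over a hemisphere of area 2π·r², so L_p = L_w − 10·log₁₀(2π·r²).
2π·r² = 1.222e+04 m², 10·log₁₀ of that is 40.871 dB.
L_p = 94 − 40.871 = 53.13 dB.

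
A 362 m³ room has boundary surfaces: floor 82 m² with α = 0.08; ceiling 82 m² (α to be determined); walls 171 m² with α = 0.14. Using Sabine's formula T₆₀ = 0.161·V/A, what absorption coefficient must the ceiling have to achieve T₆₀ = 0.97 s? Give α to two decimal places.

A = 0.161·V/T₆₀ = 0.161·362/0.97 = 60.08 m² sabins.
Absorption from the other surfaces = 82·0.08 + 171·0.14 = 30.50 m², so the ceiling must supply 29.58 m² over 82 m².
α = 29.58/82 = 0.361.

0.36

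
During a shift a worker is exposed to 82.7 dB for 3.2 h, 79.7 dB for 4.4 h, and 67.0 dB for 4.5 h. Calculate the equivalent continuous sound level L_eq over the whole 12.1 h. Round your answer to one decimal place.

79.3 dB

Weight each interval's intensity by its duration and average over T = 12.1 h:
Σ tᵢ·10^(Lᵢ/10) = 3.2·10^(82.7/10) + 4.4·10^(79.7/10) + 4.5·10^(67.0/10) = 1.029e+09.
L_eq = 10·log₁₀(1.029e+09/12.1) = 79.30 dB.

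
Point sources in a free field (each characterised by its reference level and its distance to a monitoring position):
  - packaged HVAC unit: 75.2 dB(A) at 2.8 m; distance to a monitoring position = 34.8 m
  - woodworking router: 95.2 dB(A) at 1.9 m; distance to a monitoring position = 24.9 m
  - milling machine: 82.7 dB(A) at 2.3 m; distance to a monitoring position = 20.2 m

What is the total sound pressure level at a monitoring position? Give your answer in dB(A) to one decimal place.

Apply inverse-square spreading to bring every level to the receiver, then sum 10^(L/10).
packaged HVAC unit: 75.2 − 20·log₁₀(34.8/2.8) = 75.2 − 21.89 = 53.31 dB(A).
woodworking router: 95.2 − 20·log₁₀(24.9/1.9) = 95.2 − 22.35 = 72.85 dB(A).
milling machine: 82.7 − 20·log₁₀(20.2/2.3) = 82.7 − 18.87 = 63.83 dB(A).
Σ 10^(L/10) = 2.191e+07 → L_total = 10·log₁₀(2.191e+07) = 73.41 dB(A).

73.4 dB(A)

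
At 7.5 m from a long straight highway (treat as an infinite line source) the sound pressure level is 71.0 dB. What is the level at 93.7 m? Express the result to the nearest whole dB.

For a line source, L₂ = L₁ − 10·log₁₀(r₂/r₁).
L₂ = 71.0 − 10·log₁₀(93.7/7.5) = 71.0 − 10.967 = 60.03 dB.

60 dB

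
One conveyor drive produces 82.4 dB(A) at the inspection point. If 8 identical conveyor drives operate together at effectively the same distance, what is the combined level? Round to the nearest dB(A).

91 dB(A)

N identical incoherent sources raise the level by 10·log₁₀ N.
L_total = 82.4 + 10·log₁₀(8) = 82.4 + 9.031 = 91.43 dB(A).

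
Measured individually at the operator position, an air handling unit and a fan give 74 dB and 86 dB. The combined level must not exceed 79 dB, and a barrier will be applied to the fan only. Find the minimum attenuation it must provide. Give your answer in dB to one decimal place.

8.7 dB

Fixed contribution from the other source: Σ 10^(L/10) = 10^(74/10) = 2.512e+07 (74.00 dB).
The limit corresponds to 10^(79/10) = 7.943e+07; subtracting the fixed part leaves 5.431e+07 for the fan, i.e. 77.35 dB.
So the fan must be reduced from 86 to 77.35 dB: IL = 8.65 dB.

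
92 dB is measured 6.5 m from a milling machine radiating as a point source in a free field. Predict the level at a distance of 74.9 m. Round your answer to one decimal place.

Point-source attenuation: ΔL = 20·log₁₀(r₂/r₁) = 20·log₁₀(74.9/6.5) = 21.231 dB.
L₂ = 92 − 20·log₁₀(74.9/6.5) = 92 − 21.231 = 70.77 dB.

70.8 dB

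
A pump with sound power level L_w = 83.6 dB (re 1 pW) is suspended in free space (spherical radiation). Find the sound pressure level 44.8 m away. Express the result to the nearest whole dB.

40 dB

L_p = L_w − 10·log₁₀(4π·r²) with r = 44.8 m.
4π·r² = 2.522e+04 m², 10·log₁₀ of that is 44.018 dB.
L_p = 83.6 − 44.018 = 39.58 dB.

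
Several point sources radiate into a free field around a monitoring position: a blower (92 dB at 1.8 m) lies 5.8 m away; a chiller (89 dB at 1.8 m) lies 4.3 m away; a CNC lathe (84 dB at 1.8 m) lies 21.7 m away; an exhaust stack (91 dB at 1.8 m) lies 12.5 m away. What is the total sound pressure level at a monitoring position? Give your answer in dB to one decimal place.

85.0 dB

First find each source's level at the receiver (point-source: −20·log₁₀(r/r_ref)), then combine on an intensity basis.
blower: 92 − 20·log₁₀(5.8/1.8) = 92 − 10.16 = 81.84 dB.
chiller: 89 − 20·log₁₀(4.3/1.8) = 89 − 7.56 = 81.44 dB.
CNC lathe: 84 − 20·log₁₀(21.7/1.8) = 84 − 21.62 = 62.38 dB.
exhaust stack: 91 − 20·log₁₀(12.5/1.8) = 91 − 16.83 = 74.17 dB.
Σ 10^(L/10) = 3.197e+08 → L_total = 10·log₁₀(3.197e+08) = 85.05 dB.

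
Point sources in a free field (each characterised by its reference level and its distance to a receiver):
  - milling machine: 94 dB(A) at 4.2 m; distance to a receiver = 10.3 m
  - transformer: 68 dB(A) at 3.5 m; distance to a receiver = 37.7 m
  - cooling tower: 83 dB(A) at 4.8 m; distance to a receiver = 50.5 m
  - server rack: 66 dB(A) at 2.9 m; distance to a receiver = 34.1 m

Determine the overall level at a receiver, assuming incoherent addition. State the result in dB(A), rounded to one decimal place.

First find each source's level at the receiver (point-source: −20·log₁₀(r/r_ref)), then combine on an intensity basis.
milling machine: 94 − 20·log₁₀(10.3/4.2) = 94 − 7.79 = 86.21 dB(A).
transformer: 68 − 20·log₁₀(37.7/3.5) = 68 − 20.65 = 47.35 dB(A).
cooling tower: 83 − 20·log₁₀(50.5/4.8) = 83 − 20.44 = 62.56 dB(A).
server rack: 66 − 20·log₁₀(34.1/2.9) = 66 − 21.41 = 44.59 dB(A).
Σ 10^(L/10) = 4.195e+08 → L_total = 10·log₁₀(4.195e+08) = 86.23 dB(A).

86.2 dB(A)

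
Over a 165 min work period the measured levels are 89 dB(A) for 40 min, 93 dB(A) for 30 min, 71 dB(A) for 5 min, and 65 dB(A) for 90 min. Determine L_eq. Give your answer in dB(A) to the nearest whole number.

The energy average is taken in the linear domain: L_eq = 10·log₁₀[(Σ tᵢ·10^(Lᵢ/10))/T], T = 165 min.
Σ tᵢ·10^(Lᵢ/10) = 40·10^(89/10) + 30·10^(93/10) + 5·10^(71/10) + 90·10^(65/10) = 9.198e+10.
L_eq = 10·log₁₀(9.198e+10/165) = 87.46 dB(A).

87 dB(A)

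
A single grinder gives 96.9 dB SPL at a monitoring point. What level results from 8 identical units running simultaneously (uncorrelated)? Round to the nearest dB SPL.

L_total = L₁ + 10·log₁₀ N for N identical incoherent sources.
L_total = 96.9 + 10·log₁₀(8) = 96.9 + 9.031 = 105.93 dB SPL.

106 dB SPL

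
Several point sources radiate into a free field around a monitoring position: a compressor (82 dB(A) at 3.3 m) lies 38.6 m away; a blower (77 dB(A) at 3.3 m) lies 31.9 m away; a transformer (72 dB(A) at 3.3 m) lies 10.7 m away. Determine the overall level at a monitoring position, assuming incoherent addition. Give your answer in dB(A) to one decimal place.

First find each source's level at the receiver (point-source: −20·log₁₀(r/r_ref)), then combine on an intensity basis.
compressor: 82 − 20·log₁₀(38.6/3.3) = 82 − 21.36 = 60.64 dB(A).
blower: 77 − 20·log₁₀(31.9/3.3) = 77 − 19.71 = 57.29 dB(A).
transformer: 72 − 20·log₁₀(10.7/3.3) = 72 − 10.22 = 61.78 dB(A).
Σ 10^(L/10) = 3.202e+06 → L_total = 10·log₁₀(3.202e+06) = 65.05 dB(A).

65.1 dB(A)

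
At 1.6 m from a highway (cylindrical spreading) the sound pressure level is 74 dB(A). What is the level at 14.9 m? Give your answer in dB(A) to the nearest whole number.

64 dB(A)

For a line source, L₂ = L₁ − 10·log₁₀(r₂/r₁).
L₂ = 74 − 10·log₁₀(14.9/1.6) = 74 − 9.691 = 64.31 dB(A).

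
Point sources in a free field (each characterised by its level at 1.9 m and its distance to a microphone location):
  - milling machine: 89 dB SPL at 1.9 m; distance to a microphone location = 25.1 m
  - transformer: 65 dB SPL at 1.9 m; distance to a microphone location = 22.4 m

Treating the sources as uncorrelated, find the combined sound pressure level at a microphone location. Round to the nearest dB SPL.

First find each source's level at the receiver (point-source: −20·log₁₀(r/r_ref)), then combine on an intensity basis.
milling machine: 89 − 20·log₁₀(25.1/1.9) = 89 − 22.42 = 66.58 dB SPL.
transformer: 65 − 20·log₁₀(22.4/1.9) = 65 − 21.43 = 43.57 dB SPL.
Σ 10^(L/10) = 4.574e+06 → L_total = 10·log₁₀(4.574e+06) = 66.60 dB SPL.

67 dB SPL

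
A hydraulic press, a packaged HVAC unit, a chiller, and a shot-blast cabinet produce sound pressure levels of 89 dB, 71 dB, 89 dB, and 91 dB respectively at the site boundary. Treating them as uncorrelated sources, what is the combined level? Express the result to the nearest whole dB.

For uncorrelated sources the intensities add, so convert each level to linear form, sum, and take 10·log₁₀ of the total.
Σ 10^(L/10) = 10^(89/10) + 10^(71/10) + 10^(89/10) + 10^(91/10) = 2.860e+09.
L_total = 10·log₁₀(2.860e+09) = 94.56 dB.

95 dB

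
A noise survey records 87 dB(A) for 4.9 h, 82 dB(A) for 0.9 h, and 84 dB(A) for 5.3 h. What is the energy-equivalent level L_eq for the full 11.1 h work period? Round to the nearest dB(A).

The energy average is taken in the linear domain: L_eq = 10·log₁₀[(Σ tᵢ·10^(Lᵢ/10))/T], T = 11.1 h.
Σ tᵢ·10^(Lᵢ/10) = 4.9·10^(87/10) + 0.9·10^(82/10) + 5.3·10^(84/10) = 3.930e+09.
L_eq = 10·log₁₀(3.930e+09/11.1) = 85.49 dB(A).

85 dB(A)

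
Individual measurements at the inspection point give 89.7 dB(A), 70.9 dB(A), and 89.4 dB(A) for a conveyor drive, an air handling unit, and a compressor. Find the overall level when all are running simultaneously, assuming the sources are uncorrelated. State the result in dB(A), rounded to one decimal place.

92.6 dB(A)

Incoherent sources combine by intensity addition: L_total = 10·log₁₀(Σ 10^(L_i/10)).
Σ 10^(L/10) = 10^(89.7/10) + 10^(70.9/10) + 10^(89.4/10) = 1.817e+09.
L_total = 10·log₁₀(1.817e+09) = 92.59 dB(A).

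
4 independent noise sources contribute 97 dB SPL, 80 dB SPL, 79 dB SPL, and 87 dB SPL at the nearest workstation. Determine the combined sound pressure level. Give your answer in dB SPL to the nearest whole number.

Incoherent sources combine by intensity addition: L_total = 10·log₁₀(Σ 10^(L_i/10)).
Σ 10^(L/10) = 10^(97/10) + 10^(80/10) + 10^(79/10) + 10^(87/10) = 5.692e+09.
L_total = 10·log₁₀(5.692e+09) = 97.55 dB SPL.

98 dB SPL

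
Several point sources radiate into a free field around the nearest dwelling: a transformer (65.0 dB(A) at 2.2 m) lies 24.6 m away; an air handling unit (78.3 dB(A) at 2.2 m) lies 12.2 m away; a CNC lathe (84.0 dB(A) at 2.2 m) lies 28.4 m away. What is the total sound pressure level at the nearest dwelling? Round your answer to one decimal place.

65.7 dB(A)

Propagate each source to the receiver with L = L_ref − 20·log₁₀(r/r_ref), then add intensities.
transformer: 65.0 − 20·log₁₀(24.6/2.2) = 65.0 − 20.97 = 44.03 dB(A).
air handling unit: 78.3 − 20·log₁₀(12.2/2.2) = 78.3 − 14.88 = 63.42 dB(A).
CNC lathe: 84.0 − 20·log₁₀(28.4/2.2) = 84.0 − 22.22 = 61.78 dB(A).
Σ 10^(L/10) = 3.731e+06 → L_total = 10·log₁₀(3.731e+06) = 65.72 dB(A).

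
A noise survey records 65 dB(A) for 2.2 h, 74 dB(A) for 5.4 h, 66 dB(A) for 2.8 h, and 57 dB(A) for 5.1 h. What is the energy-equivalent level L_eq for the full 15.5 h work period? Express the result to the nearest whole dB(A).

Weight each interval's intensity by its duration and average over T = 15.5 h:
Σ tᵢ·10^(Lᵢ/10) = 2.2·10^(65/10) + 5.4·10^(74/10) + 2.8·10^(66/10) + 5.1·10^(57/10) = 1.563e+08.
L_eq = 10·log₁₀(1.563e+08/15.5) = 70.04 dB(A).

70 dB(A)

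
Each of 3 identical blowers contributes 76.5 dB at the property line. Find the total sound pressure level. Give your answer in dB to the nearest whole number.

N identical incoherent sources raise the level by 10·log₁₀ N.
L_total = 76.5 + 10·log₁₀(3) = 76.5 + 4.771 = 81.27 dB.

81 dB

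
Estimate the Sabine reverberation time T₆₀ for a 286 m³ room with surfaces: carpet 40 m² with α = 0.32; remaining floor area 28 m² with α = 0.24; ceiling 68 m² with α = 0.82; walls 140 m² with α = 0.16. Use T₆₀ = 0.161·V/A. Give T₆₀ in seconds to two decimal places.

Total absorption A = 40·0.32 + 28·0.24 + 68·0.82 + 140·0.16 = 97.68 m² sabins.
T₆₀ = 0.161·V/A = 0.161·286/97.68 = 0.471 s.

0.47 s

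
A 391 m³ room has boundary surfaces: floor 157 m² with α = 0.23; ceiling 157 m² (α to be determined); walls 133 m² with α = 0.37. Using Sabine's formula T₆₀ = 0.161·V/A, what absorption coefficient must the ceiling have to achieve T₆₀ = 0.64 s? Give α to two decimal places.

0.08

Required total absorption A = 0.161·391/0.64 = 98.36 m².
Absorption from the other surfaces = 157·0.23 + 133·0.37 = 85.32 m², so the ceiling must supply 13.04 m² over 157 m².
α = 13.04/157 = 0.083.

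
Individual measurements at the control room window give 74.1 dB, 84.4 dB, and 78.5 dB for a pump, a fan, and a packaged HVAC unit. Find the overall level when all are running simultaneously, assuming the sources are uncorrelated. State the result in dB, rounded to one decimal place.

85.7 dB

Incoherent sources combine by intensity addition: L_total = 10·log₁₀(Σ 10^(L_i/10)).
Σ 10^(L/10) = 10^(74.1/10) + 10^(84.4/10) + 10^(78.5/10) = 3.719e+08.
L_total = 10·log₁₀(3.719e+08) = 85.70 dB.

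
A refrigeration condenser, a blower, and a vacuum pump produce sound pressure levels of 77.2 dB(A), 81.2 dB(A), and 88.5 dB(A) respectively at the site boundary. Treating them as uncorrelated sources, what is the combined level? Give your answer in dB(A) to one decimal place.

89.5 dB(A)

Incoherent sources combine by intensity addition: L_total = 10·log₁₀(Σ 10^(L_i/10)).
Σ 10^(L/10) = 10^(77.2/10) + 10^(81.2/10) + 10^(88.5/10) = 8.923e+08.
L_total = 10·log₁₀(8.923e+08) = 89.50 dB(A).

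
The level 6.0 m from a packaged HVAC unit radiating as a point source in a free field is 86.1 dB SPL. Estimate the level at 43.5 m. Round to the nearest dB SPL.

69 dB SPL

Spherical spreading from a point source gives a 20·log₁₀(r₂/r₁) drop.
L₂ = 86.1 − 20·log₁₀(43.5/6.0) = 86.1 − 17.207 = 68.89 dB SPL.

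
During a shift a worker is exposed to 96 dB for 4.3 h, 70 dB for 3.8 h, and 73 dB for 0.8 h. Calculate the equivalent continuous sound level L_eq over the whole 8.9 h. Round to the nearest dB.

L_eq = 10·log₁₀[(1/T)·Σ tᵢ·10^(Lᵢ/10)] with T = 8.9 h.
Σ tᵢ·10^(Lᵢ/10) = 4.3·10^(96/10) + 3.8·10^(70/10) + 0.8·10^(73/10) = 1.717e+10.
L_eq = 10·log₁₀(1.717e+10/8.9) = 92.85 dB.

93 dB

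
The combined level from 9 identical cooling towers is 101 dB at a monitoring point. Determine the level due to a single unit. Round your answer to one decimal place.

Dividing the total intensity by 9 lowers the level by 10·log₁₀ 9 = 9.542 dB: L₁ = 101 − 9.542.

91.5 dB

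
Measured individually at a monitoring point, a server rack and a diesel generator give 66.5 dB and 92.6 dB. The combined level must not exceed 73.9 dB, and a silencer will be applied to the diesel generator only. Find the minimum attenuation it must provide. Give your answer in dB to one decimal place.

19.6 dB

Fixed contribution from the other source: Σ 10^(L/10) = 10^(66.5/10) = 4.467e+06 (66.50 dB).
The limit corresponds to 10^(73.9/10) = 2.455e+07; subtracting the fixed part leaves 2.008e+07 for the diesel generator, i.e. 73.03 dB.
So the diesel generator must be reduced from 92.6 to 73.03 dB: IL = 19.57 dB.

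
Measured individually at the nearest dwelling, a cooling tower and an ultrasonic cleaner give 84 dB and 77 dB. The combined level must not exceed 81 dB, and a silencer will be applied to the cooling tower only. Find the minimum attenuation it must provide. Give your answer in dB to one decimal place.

Fixed contribution from the other source: Σ 10^(L/10) = 10^(77/10) = 5.012e+07 (77.00 dB).
The limit corresponds to 10^(81/10) = 1.259e+08; subtracting the fixed part leaves 7.577e+07 for the cooling tower, i.e. 78.80 dB.
Required insertion loss = 84 − 78.80 = 5.20 dB.

5.2 dB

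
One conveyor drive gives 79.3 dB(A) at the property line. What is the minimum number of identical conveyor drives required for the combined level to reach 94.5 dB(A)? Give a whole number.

34

N identical sources give L₁ + 10·log₁₀ N, so require 10·log₁₀ N ≥ 94.5 − 79.3 = 15.2 dB.
N ≥ 10^(15.2/10) = 33.113, so N = 34.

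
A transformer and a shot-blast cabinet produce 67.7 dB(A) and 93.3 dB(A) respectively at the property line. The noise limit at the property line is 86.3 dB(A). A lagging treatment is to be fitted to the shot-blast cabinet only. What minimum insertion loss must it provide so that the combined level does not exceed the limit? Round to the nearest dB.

Fixed contribution from the other source: Σ 10^(L/10) = 10^(67.7/10) = 5.888e+06 (67.70 dB(A)).
The limit corresponds to 10^(86.3/10) = 4.266e+08; subtracting the fixed part leaves 4.207e+08 for the shot-blast cabinet, i.e. 86.24 dB(A).
So the shot-blast cabinet must be reduced from 93.3 to 86.24 dB(A): IL = 7.06 dB.

7 dB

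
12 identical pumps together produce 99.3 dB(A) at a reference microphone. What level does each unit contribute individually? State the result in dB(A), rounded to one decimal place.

88.5 dB(A)

Dividing the total intensity by 12 lowers the level by 10·log₁₀ 12 = 10.792 dB: L₁ = 99.3 − 10.792.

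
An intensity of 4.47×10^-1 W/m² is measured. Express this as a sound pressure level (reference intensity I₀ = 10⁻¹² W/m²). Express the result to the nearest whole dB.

Dividing by I₀ shifts the exponent by 12: I/I₀ = 4.47×10^11.
L = 10·(0.6503 + 11) = 116.50 dB.

117 dB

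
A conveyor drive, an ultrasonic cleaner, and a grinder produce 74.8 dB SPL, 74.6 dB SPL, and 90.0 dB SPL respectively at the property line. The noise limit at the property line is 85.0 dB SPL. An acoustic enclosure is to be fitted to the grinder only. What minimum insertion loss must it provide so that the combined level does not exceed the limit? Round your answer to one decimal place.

Fixed contribution from the other sources: Σ 10^(L/10) = 10^(74.8/10) + 10^(74.6/10) = 5.904e+07 (77.71 dB SPL).
To meet 85.0 dB SPL overall, the treated grinder may contribute at most 10^(85.0/10) − 5.904e+07 = 2.572e+08, i.e. 84.10 dB SPL.
Required insertion loss = 90.0 − 84.10 = 5.90 dB.

5.9 dB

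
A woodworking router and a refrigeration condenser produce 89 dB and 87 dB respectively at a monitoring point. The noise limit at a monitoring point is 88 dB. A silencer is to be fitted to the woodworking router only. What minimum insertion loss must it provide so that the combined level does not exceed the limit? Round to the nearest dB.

8 dB

The untreated sources together contribute 10^(87/10) = 5.012e+08, i.e. 87.00 dB.
To meet 88 dB overall, the treated woodworking router may contribute at most 10^(88/10) − 5.012e+08 = 1.298e+08, i.e. 81.13 dB.
Required insertion loss = 89 − 81.13 = 7.87 dB.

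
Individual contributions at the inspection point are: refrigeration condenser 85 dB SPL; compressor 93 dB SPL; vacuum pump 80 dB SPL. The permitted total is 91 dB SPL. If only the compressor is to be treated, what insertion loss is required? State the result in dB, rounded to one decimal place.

The untreated sources together contribute 10^(85/10) + 10^(80/10) = 4.162e+08, i.e. 86.19 dB SPL.
The limit corresponds to 10^(91/10) = 1.259e+09; subtracting the fixed part leaves 8.427e+08 for the compressor, i.e. 89.26 dB SPL.
So the compressor must be reduced from 93 to 89.26 dB SPL: IL = 3.74 dB.

3.7 dB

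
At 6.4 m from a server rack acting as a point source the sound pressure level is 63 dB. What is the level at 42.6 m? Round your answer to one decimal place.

Point-source attenuation: ΔL = 20·log₁₀(r₂/r₁) = 20·log₁₀(42.6/6.4) = 16.465 dB.
L₂ = 63 − 20·log₁₀(42.6/6.4) = 63 − 16.465 = 46.54 dB.

46.5 dB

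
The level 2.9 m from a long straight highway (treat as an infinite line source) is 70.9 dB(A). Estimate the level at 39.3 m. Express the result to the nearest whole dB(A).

60 dB(A)

Line-source attenuation: ΔL = 10·log₁₀(r₂/r₁) = 10·log₁₀(39.3/2.9) = 11.320 dB.
L₂ = 70.9 − 10·log₁₀(39.3/2.9) = 70.9 − 11.320 = 59.58 dB(A).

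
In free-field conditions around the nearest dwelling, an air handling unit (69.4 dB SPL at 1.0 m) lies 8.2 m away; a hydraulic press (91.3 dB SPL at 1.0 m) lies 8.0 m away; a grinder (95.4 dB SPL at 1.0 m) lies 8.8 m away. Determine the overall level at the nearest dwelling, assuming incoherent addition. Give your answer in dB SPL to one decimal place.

78.2 dB SPL

Apply inverse-square spreading to bring every level to the receiver, then sum 10^(L/10).
air handling unit: 69.4 − 20·log₁₀(8.2/1.0) = 69.4 − 18.28 = 51.12 dB SPL.
hydraulic press: 91.3 − 20·log₁₀(8.0/1.0) = 91.3 − 18.06 = 73.24 dB SPL.
grinder: 95.4 − 20·log₁₀(8.8/1.0) = 95.4 − 18.89 = 76.51 dB SPL.
Σ 10^(L/10) = 6.598e+07 → L_total = 10·log₁₀(6.598e+07) = 78.19 dB SPL.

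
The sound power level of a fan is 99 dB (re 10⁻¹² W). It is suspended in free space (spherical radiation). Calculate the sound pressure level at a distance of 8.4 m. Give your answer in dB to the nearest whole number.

70 dB

L_p = L_w − 10·log₁₀(4π·r²) with r = 8.4 m.
4π·r² = 886.7 m², 10·log₁₀ of that is 29.478 dB.
L_p = 99 − 29.478 = 69.52 dB.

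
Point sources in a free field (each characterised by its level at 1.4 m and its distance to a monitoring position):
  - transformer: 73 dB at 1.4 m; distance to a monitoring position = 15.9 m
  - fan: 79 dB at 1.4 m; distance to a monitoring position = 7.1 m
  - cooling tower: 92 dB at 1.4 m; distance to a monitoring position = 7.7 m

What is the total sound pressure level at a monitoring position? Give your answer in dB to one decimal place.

77.5 dB

First find each source's level at the receiver (point-source: −20·log₁₀(r/r_ref)), then combine on an intensity basis.
transformer: 73 − 20·log₁₀(15.9/1.4) = 73 − 21.11 = 51.89 dB.
fan: 79 − 20·log₁₀(7.1/1.4) = 79 − 14.10 = 64.90 dB.
cooling tower: 92 − 20·log₁₀(7.7/1.4) = 92 − 14.81 = 77.19 dB.
Σ 10^(L/10) = 5.564e+07 → L_total = 10·log₁₀(5.564e+07) = 77.45 dB.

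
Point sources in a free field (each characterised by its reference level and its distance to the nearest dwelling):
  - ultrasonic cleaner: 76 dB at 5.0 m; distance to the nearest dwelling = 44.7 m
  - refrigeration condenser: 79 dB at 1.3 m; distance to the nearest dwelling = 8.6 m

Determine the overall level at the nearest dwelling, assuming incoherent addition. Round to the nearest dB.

64 dB

First find each source's level at the receiver (point-source: −20·log₁₀(r/r_ref)), then combine on an intensity basis.
ultrasonic cleaner: 76 − 20·log₁₀(44.7/5.0) = 76 − 19.03 = 56.97 dB.
refrigeration condenser: 79 − 20·log₁₀(8.6/1.3) = 79 − 16.41 = 62.59 dB.
Σ 10^(L/10) = 2.313e+06 → L_total = 10·log₁₀(2.313e+06) = 63.64 dB.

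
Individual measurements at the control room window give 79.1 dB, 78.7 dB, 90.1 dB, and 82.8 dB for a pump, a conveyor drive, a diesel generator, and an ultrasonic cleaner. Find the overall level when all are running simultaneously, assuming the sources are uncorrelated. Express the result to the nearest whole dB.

91 dB

Incoherent sources combine by intensity addition: L_total = 10·log₁₀(Σ 10^(L_i/10)).
Σ 10^(L/10) = 10^(79.1/10) + 10^(78.7/10) + 10^(90.1/10) + 10^(82.8/10) = 1.369e+09.
L_total = 10·log₁₀(1.369e+09) = 91.36 dB.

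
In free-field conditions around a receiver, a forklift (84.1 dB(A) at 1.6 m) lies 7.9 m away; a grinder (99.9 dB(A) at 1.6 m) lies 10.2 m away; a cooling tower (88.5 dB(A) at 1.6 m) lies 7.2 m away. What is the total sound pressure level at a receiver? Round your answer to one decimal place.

84.6 dB(A)

Propagate each source to the receiver with L = L_ref − 20·log₁₀(r/r_ref), then add intensities.
forklift: 84.1 − 20·log₁₀(7.9/1.6) = 84.1 − 13.87 = 70.23 dB(A).
grinder: 99.9 − 20·log₁₀(10.2/1.6) = 99.9 − 16.09 = 83.81 dB(A).
cooling tower: 88.5 − 20·log₁₀(7.2/1.6) = 88.5 − 13.06 = 75.44 dB(A).
Σ 10^(L/10) = 2.860e+08 → L_total = 10·log₁₀(2.860e+08) = 84.56 dB(A).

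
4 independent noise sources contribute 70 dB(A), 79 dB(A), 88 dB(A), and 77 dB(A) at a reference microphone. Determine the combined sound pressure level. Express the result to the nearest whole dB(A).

89 dB(A)

For uncorrelated sources the intensities add, so convert each level to linear form, sum, and take 10·log₁₀ of the total.
Σ 10^(L/10) = 10^(70/10) + 10^(79/10) + 10^(88/10) + 10^(77/10) = 7.705e+08.
L_total = 10·log₁₀(7.705e+08) = 88.87 dB(A).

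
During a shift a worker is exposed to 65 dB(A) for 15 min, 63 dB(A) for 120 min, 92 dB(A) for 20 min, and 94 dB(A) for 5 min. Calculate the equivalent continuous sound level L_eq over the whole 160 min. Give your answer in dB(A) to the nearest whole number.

84 dB(A)

L_eq = 10·log₁₀[(1/T)·Σ tᵢ·10^(Lᵢ/10)] with T = 160 min.
Σ tᵢ·10^(Lᵢ/10) = 15·10^(65/10) + 120·10^(63/10) + 20·10^(92/10) + 5·10^(94/10) = 4.454e+10.
L_eq = 10·log₁₀(4.454e+10/160) = 84.45 dB(A).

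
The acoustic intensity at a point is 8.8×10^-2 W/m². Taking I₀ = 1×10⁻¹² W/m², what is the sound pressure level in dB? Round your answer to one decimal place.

I/I₀ = 8.8×10^-2/10⁻¹² = 8.8×10^10, and L = 10·log₁₀(I/I₀).
L = 10·(0.9445 + 10) = 109.44 dB.

109.4 dB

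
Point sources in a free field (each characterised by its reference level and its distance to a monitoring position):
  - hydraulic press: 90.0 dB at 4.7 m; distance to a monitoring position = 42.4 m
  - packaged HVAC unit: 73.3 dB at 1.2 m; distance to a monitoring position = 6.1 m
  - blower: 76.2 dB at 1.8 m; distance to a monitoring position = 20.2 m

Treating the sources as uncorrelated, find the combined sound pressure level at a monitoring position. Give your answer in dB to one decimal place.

Propagate each source to the receiver with L = L_ref − 20·log₁₀(r/r_ref), then add intensities.
hydraulic press: 90.0 − 20·log₁₀(42.4/4.7) = 90.0 − 19.11 = 70.89 dB.
packaged HVAC unit: 73.3 − 20·log₁₀(6.1/1.2) = 73.3 − 14.12 = 59.18 dB.
blower: 76.2 − 20·log₁₀(20.2/1.8) = 76.2 − 21.00 = 55.20 dB.
Σ 10^(L/10) = 1.345e+07 → L_total = 10·log₁₀(1.345e+07) = 71.29 dB.

71.3 dB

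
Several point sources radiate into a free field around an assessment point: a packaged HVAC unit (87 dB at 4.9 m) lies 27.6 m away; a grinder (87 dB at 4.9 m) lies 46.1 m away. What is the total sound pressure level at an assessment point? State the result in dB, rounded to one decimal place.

Propagate each source to the receiver with L = L_ref − 20·log₁₀(r/r_ref), then add intensities.
packaged HVAC unit: 87 − 20·log₁₀(27.6/4.9) = 87 − 15.01 = 71.99 dB.
grinder: 87 − 20·log₁₀(46.1/4.9) = 87 − 19.47 = 67.53 dB.
Σ 10^(L/10) = 2.146e+07 → L_total = 10·log₁₀(2.146e+07) = 73.32 dB.

73.3 dB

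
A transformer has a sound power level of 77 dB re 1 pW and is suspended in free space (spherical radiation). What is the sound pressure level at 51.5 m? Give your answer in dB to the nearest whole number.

32 dB

The power spreads over a sphere of area 4π·r², so L_p = L_w − 10·log₁₀(4π·r²).
4π·r² = 3.333e+04 m², 10·log₁₀ of that is 45.228 dB.
L_p = 77 − 45.228 = 31.77 dB.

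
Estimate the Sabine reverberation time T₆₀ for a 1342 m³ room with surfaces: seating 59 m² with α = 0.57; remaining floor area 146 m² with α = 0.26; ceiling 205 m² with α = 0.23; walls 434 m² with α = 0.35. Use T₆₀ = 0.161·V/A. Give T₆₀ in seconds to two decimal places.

0.80 s

Total absorption A = 59·0.57 + 146·0.26 + 205·0.23 + 434·0.35 = 270.64 m² sabins.
T₆₀ = 0.161 × 1342 / 270.64 = 0.798 s.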